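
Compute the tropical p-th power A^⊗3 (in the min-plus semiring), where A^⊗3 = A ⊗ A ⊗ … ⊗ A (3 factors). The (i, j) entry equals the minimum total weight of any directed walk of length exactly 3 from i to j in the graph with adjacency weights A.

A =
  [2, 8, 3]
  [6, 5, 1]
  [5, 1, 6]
A^⊗3 =
  [6, 6, 5]
  [8, 7, 3]
  [7, 3, 7]

Each entry (A^⊗3)_ij equals the minimum over all length-3 walks i = v_0 → v_1 → … → v_3 = j of Σ_t A[v_t][v_{t+1}]. For example, for (i, j) = (0, 2) we minimise over 9 possible intermediate vertex sequences; the minimum is 5, attained along the walk 0 → 2 → 1 → 2.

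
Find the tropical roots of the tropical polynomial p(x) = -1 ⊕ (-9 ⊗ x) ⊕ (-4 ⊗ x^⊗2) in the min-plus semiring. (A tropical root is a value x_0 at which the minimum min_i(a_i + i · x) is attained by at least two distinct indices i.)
Roots: {-5, 8}

Each tropical root is a break point of the lower envelope of the lines y = a_i + i · x (there are 3 lines, with slopes 0, 1, ..., 2). Only the lines that attain the minimum somewhere contribute to roots; other lines are dominated. Here the surviving (envelope) indices are i = 2, i = 1, i = 0.
Intersections between consecutive envelope lines give the roots: for adjacent envelope indices i < j the intersection is x = (a_i − a_j) / (j − i). Reading off the sorted break points: {-5, 8}.
Verification: at each break x_0, at least two indices attain the minimum of min_i(a_i + i · x_0).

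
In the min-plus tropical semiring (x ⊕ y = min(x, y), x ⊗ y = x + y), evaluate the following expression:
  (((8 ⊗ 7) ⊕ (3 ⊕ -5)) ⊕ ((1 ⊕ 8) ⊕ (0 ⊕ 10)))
(((8 ⊗ 7) ⊕ (3 ⊕ -5)) ⊕ ((1 ⊕ 8) ⊕ (0 ⊕ 10))) = -5

Expand innermost to outermost. Recall ⊕ takes the minimum of its arguments and ⊗ takes their sum. Working out the expression (((8 ⊗ 7) ⊕ (3 ⊕ -5)) ⊕ ((1 ⊕ 8) ⊕ (0 ⊕ 10))) gives -5.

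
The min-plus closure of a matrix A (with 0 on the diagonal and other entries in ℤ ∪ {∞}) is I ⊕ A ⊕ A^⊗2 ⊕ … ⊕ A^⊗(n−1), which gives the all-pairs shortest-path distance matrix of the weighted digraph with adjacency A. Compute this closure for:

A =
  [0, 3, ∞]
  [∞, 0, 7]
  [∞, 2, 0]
Closure =
  [0, 3, 10]
  [∞, 0, 7]
  [∞, 2, 0]

This is the Floyd-Warshall all-pairs shortest-path computation. For each intermediate vertex k = 0, 1, …, 2, update dist[i][j] ← min(dist[i][j], dist[i][k] + dist[k][j]). The final matrix gives, for each (i, j), the minimum total weight of any directed path from i to j (possibly empty when i = j).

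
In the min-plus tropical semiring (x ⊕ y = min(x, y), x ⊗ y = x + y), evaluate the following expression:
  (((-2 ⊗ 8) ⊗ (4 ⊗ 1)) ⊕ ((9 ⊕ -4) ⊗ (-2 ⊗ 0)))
(((-2 ⊗ 8) ⊗ (4 ⊗ 1)) ⊕ ((9 ⊕ -4) ⊗ (-2 ⊗ 0))) = -6

Expand innermost to outermost. Recall ⊕ takes the minimum of its arguments and ⊗ takes their sum. Working out the expression (((-2 ⊗ 8) ⊗ (4 ⊗ 1)) ⊕ ((9 ⊕ -4) ⊗ (-2 ⊗ 0))) gives -6.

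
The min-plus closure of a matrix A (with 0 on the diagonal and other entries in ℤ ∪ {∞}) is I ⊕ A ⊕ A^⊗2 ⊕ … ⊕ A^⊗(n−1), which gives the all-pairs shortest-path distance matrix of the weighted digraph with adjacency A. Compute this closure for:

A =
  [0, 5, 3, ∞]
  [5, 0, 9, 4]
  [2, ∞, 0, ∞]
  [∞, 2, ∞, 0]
Closure =
  [0, 5, 3, 9]
  [5, 0, 8, 4]
  [2, 7, 0, 11]
  [7, 2, 10, 0]

This is the Floyd-Warshall all-pairs shortest-path computation. For each intermediate vertex k = 0, 1, …, 3, update dist[i][j] ← min(dist[i][j], dist[i][k] + dist[k][j]). The final matrix gives, for each (i, j), the minimum total weight of any directed path from i to j (possibly empty when i = j).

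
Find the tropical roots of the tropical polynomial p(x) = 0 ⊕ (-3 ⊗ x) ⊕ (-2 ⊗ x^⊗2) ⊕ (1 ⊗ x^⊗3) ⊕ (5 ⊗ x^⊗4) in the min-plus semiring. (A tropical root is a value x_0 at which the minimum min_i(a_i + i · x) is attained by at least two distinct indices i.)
Roots: {-4, -3, -1, 3}

Each tropical root is a break point of the lower envelope of the lines y = a_i + i · x (there are 5 lines, with slopes 0, 1, ..., 4). Only the lines that attain the minimum somewhere contribute to roots; other lines are dominated. Here the surviving (envelope) indices are i = 4, i = 3, i = 2, i = 1, i = 0.
Intersections between consecutive envelope lines give the roots: for adjacent envelope indices i < j the intersection is x = (a_i − a_j) / (j − i). Reading off the sorted break points: {-4, -3, -1, 3}.
Verification: at each break x_0, at least two indices attain the minimum of min_i(a_i + i · x_0).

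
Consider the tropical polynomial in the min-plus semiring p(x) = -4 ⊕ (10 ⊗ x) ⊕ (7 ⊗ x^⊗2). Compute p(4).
p(4) = -4

A tropical monomial a ⊗ x^⊗i evaluates to a + i · x. Evaluating each term at x = 4:
  Term 0 contributes -4 + 0 · 4 = -4
  Term 1 contributes 10 + 1 · 4 = 14
  Term 2 contributes 7 + 2 · 4 = 15
p(4) = ⊕ of these = min[-4, 14, 15] = -4.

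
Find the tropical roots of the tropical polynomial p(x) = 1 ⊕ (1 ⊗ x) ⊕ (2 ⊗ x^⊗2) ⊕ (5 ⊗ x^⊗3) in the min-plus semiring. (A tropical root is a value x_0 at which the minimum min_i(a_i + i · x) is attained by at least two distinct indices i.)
Roots: {-3, -1, 0}

Each tropical root is a break point of the lower envelope of the lines y = a_i + i · x (there are 4 lines, with slopes 0, 1, ..., 3). Only the lines that attain the minimum somewhere contribute to roots; other lines are dominated. Here the surviving (envelope) indices are i = 3, i = 2, i = 1, i = 0.
Intersections between consecutive envelope lines give the roots: for adjacent envelope indices i < j the intersection is x = (a_i − a_j) / (j − i). Reading off the sorted break points: {-3, -1, 0}.
Verification: at each break x_0, at least two indices attain the minimum of min_i(a_i + i · x_0).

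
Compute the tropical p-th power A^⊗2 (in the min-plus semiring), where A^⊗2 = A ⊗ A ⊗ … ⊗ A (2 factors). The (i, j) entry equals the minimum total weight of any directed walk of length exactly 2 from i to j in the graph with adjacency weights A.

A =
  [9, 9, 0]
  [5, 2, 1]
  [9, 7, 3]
A^⊗2 =
  [9, 7, 3]
  [7, 4, 3]
  [12, 9, 6]

Each entry (A^⊗2)_ij equals the minimum over all length-2 walks i = v_0 → v_1 → … → v_2 = j of Σ_t A[v_t][v_{t+1}]. For example, for (i, j) = (0, 2) we minimise over 3 possible intermediate vertex sequences; the minimum is 3, attained along the walk 0 → 2 → 2.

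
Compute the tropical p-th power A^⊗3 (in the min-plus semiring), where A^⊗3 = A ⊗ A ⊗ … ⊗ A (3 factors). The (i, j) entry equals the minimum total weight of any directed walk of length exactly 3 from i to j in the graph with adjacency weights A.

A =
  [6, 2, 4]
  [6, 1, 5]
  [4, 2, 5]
A^⊗3 =
  [9, 4, 8]
  [8, 3, 7]
  [9, 4, 8]

Each entry (A^⊗3)_ij equals the minimum over all length-3 walks i = v_0 → v_1 → … → v_3 = j of Σ_t A[v_t][v_{t+1}]. For example, for (i, j) = (0, 2) we minimise over 9 possible intermediate vertex sequences; the minimum is 8, attained along the walk 0 → 1 → 1 → 2.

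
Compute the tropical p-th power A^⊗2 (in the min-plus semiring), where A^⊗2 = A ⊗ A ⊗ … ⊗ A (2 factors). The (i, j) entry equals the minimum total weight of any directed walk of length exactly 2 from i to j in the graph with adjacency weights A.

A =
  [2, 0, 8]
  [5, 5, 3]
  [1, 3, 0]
A^⊗2 =
  [4, 2, 3]
  [4, 5, 3]
  [1, 1, 0]

Each entry (A^⊗2)_ij equals the minimum over all length-2 walks i = v_0 → v_1 → … → v_2 = j of Σ_t A[v_t][v_{t+1}]. For example, for (i, j) = (0, 2) we minimise over 3 possible intermediate vertex sequences; the minimum is 3, attained along the walk 0 → 1 → 2.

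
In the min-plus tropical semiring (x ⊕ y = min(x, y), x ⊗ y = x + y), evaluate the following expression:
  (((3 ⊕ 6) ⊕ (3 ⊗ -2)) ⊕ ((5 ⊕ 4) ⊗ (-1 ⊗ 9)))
(((3 ⊕ 6) ⊕ (3 ⊗ -2)) ⊕ ((5 ⊕ 4) ⊗ (-1 ⊗ 9))) = 1

Expand innermost to outermost. Recall ⊕ takes the minimum of its arguments and ⊗ takes their sum. Working out the expression (((3 ⊕ 6) ⊕ (3 ⊗ -2)) ⊕ ((5 ⊕ 4) ⊗ (-1 ⊗ 9))) gives 1.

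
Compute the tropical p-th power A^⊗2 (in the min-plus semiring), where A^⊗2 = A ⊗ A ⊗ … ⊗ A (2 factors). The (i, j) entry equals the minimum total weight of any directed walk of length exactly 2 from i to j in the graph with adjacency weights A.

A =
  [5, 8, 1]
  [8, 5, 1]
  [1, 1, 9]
A^⊗2 =
  [2, 2, 6]
  [2, 2, 6]
  [6, 6, 2]

Each entry (A^⊗2)_ij equals the minimum over all length-2 walks i = v_0 → v_1 → … → v_2 = j of Σ_t A[v_t][v_{t+1}]. For example, for (i, j) = (0, 2) we minimise over 3 possible intermediate vertex sequences; the minimum is 6, attained along the walk 0 → 0 → 2.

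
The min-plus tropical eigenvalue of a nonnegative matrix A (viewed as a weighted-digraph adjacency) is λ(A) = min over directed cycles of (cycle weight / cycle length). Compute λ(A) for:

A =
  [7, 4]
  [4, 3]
λ(A) = 3

Enumerate directed cycles and compute their means (weight / length). Sample:
  cycle 0 → 0: weight = 7, length = 1, mean = 7/1 ≈ 7.000
  cycle 1 → 1: weight = 3, length = 1, mean = 3/1 ≈ 3.000
  cycle 0 → 1 → 0: weight = 8, length = 2, mean = 8/2 ≈ 4.000
  cycle 1 → 0 → 1: weight = 8, length = 2, mean = 8/2 ≈ 4.000
Minimum mean = 3.000, attained e.g. along the cycle 1 → 1 with weight 3 and length 1. So λ(A) = 3/1 = 3.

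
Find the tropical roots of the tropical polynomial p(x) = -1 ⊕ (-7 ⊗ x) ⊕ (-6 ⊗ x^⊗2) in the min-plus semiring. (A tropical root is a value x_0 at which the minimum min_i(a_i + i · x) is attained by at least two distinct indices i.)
Roots: {-1, 6}

Each tropical root is a break point of the lower envelope of the lines y = a_i + i · x (there are 3 lines, with slopes 0, 1, ..., 2). Only the lines that attain the minimum somewhere contribute to roots; other lines are dominated. Here the surviving (envelope) indices are i = 2, i = 1, i = 0.
Intersections between consecutive envelope lines give the roots: for adjacent envelope indices i < j the intersection is x = (a_i − a_j) / (j − i). Reading off the sorted break points: {-1, 6}.
Verification: at each break x_0, at least two indices attain the minimum of min_i(a_i + i · x_0).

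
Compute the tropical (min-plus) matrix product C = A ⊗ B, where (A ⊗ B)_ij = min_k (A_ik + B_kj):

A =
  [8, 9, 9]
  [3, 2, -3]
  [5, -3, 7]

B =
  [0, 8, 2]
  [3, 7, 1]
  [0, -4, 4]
A ⊗ B =
  [8, 5, 10]
  [-3, -7, 1]
  [0, 3, -2]

Apply the min-plus product entry-by-entry:
  C[0][0] = min over k of (A[0][0] + B[0][0] = 8 + 0 = 8, A[0][1] + B[1][0] = 9 + 3 = 12, A[0][2] + B[2][0] = 9 + 0 = 9) = 8 (attained at k = 0)
  C[0][1] = min over k of (A[0][0] + B[0][1] = 8 + 8 = 16, A[0][1] + B[1][1] = 9 + 7 = 16, A[0][2] + B[2][1] = 9 + -4 = 5) = 5 (attained at k = 2)
  C[0][2] = min over k of (A[0][0] + B[0][2] = 8 + 2 = 10, A[0][1] + B[1][2] = 9 + 1 = 10, A[0][2] + B[2][2] = 9 + 4 = 13) = 10 (attained at k = 0)
  C[1][0] = min over k of (A[1][0] + B[0][0] = 3 + 0 = 3, A[1][1] + B[1][0] = 2 + 3 = 5, A[1][2] + B[2][0] = -3 + 0 = -3) = -3 (attained at k = 2)
  C[1][1] = min over k of (A[1][0] + B[0][1] = 3 + 8 = 11, A[1][1] + B[1][1] = 2 + 7 = 9, A[1][2] + B[2][1] = -3 + -4 = -7) = -7 (attained at k = 2)
  C[1][2] = min over k of (A[1][0] + B[0][2] = 3 + 2 = 5, A[1][1] + B[1][2] = 2 + 1 = 3, A[1][2] + B[2][2] = -3 + 4 = 1) = 1 (attained at k = 2)
  C[2][0] = min over k of (A[2][0] + B[0][0] = 5 + 0 = 5, A[2][1] + B[1][0] = -3 + 3 = 0, A[2][2] + B[2][0] = 7 + 0 = 7) = 0 (attained at k = 1)
  C[2][1] = min over k of (A[2][0] + B[0][1] = 5 + 8 = 13, A[2][1] + B[1][1] = -3 + 7 = 4, A[2][2] + B[2][1] = 7 + -4 = 3) = 3 (attained at k = 2)
  C[2][2] = min over k of (A[2][0] + B[0][2] = 5 + 2 = 7, A[2][1] + B[1][2] = -3 + 1 = -2, A[2][2] + B[2][2] = 7 + 4 = 11) = -2 (attained at k = 1)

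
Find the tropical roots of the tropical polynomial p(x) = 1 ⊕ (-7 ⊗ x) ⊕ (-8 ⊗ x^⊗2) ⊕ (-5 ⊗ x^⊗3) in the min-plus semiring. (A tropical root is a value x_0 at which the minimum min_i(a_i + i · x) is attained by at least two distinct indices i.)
Roots: {-3, 1, 8}

Each tropical root is a break point of the lower envelope of the lines y = a_i + i · x (there are 4 lines, with slopes 0, 1, ..., 3). Only the lines that attain the minimum somewhere contribute to roots; other lines are dominated. Here the surviving (envelope) indices are i = 3, i = 2, i = 1, i = 0.
Intersections between consecutive envelope lines give the roots: for adjacent envelope indices i < j the intersection is x = (a_i − a_j) / (j − i). Reading off the sorted break points: {-3, 1, 8}.
Verification: at each break x_0, at least two indices attain the minimum of min_i(a_i + i · x_0).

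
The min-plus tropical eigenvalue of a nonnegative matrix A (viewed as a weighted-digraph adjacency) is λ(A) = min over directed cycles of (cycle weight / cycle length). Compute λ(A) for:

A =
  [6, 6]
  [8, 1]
λ(A) = 1

Enumerate directed cycles and compute their means (weight / length). Sample:
  cycle 0 → 0: weight = 6, length = 1, mean = 6/1 ≈ 6.000
  cycle 1 → 1: weight = 1, length = 1, mean = 1/1 ≈ 1.000
  cycle 0 → 1 → 0: weight = 14, length = 2, mean = 14/2 ≈ 7.000
  cycle 1 → 0 → 1: weight = 14, length = 2, mean = 14/2 ≈ 7.000
Minimum mean = 1.000, attained e.g. along the cycle 1 → 1 with weight 1 and length 1. So λ(A) = 1/1 = 1.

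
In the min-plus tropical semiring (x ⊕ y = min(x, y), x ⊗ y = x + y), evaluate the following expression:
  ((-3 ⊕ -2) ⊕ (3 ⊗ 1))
((-3 ⊕ -2) ⊕ (3 ⊗ 1)) = -3

Expand innermost to outermost. Recall ⊕ takes the minimum of its arguments and ⊗ takes their sum. Working out the expression ((-3 ⊕ -2) ⊕ (3 ⊗ 1)) gives -3.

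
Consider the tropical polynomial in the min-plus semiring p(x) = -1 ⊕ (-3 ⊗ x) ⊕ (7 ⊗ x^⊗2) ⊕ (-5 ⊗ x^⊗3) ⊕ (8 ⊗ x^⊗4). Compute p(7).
p(7) = -1

A tropical monomial a ⊗ x^⊗i evaluates to a + i · x. Evaluating each term at x = 7:
  Term 0 contributes -1 + 0 · 7 = -1
  Term 1 contributes -3 + 1 · 7 = 4
  Term 2 contributes 7 + 2 · 7 = 21
  Term 3 contributes -5 + 3 · 7 = 16
  Term 4 contributes 8 + 4 · 7 = 36
p(7) = ⊕ of these = min[-1, 4, 21, 16, 36] = -1.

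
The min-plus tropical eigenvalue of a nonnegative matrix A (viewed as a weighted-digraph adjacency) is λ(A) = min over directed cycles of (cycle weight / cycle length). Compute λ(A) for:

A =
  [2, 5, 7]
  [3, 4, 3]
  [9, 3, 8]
λ(A) = 2

Enumerate directed cycles and compute their means (weight / length). Sample:
  cycle 0 → 0: weight = 2, length = 1, mean = 2/1 ≈ 2.000
  cycle 1 → 1: weight = 4, length = 1, mean = 4/1 ≈ 4.000
  cycle 2 → 2: weight = 8, length = 1, mean = 8/1 ≈ 8.000
  cycle 0 → 1 → 0: weight = 8, length = 2, mean = 8/2 ≈ 4.000
  cycle 0 → 2 → 0: weight = 16, length = 2, mean = 16/2 ≈ 8.000
  cycle 1 → 0 → 1: weight = 8, length = 2, mean = 8/2 ≈ 4.000
Minimum mean = 2.000, attained e.g. along the cycle 0 → 0 with weight 2 and length 1. So λ(A) = 2/1 = 2.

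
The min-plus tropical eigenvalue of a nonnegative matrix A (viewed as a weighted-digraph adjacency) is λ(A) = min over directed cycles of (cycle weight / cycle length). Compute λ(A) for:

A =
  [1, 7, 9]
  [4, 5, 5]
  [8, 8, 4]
λ(A) = 1

Enumerate directed cycles and compute their means (weight / length). Sample:
  cycle 0 → 0: weight = 1, length = 1, mean = 1/1 ≈ 1.000
  cycle 1 → 1: weight = 5, length = 1, mean = 5/1 ≈ 5.000
  cycle 2 → 2: weight = 4, length = 1, mean = 4/1 ≈ 4.000
  cycle 0 → 1 → 0: weight = 11, length = 2, mean = 11/2 ≈ 5.500
  cycle 0 → 2 → 0: weight = 17, length = 2, mean = 17/2 ≈ 8.500
  cycle 1 → 0 → 1: weight = 11, length = 2, mean = 11/2 ≈ 5.500
Minimum mean = 1.000, attained e.g. along the cycle 0 → 0 with weight 1 and length 1. So λ(A) = 1/1 = 1.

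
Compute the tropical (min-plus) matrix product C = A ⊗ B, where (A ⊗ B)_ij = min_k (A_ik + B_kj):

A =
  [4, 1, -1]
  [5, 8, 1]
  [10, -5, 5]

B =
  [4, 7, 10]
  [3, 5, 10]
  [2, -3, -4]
A ⊗ B =
  [1, -4, -5]
  [3, -2, -3]
  [-2, 0, 1]

Apply the min-plus product entry-by-entry:
  C[0][0] = min over k of (A[0][0] + B[0][0] = 4 + 4 = 8, A[0][1] + B[1][0] = 1 + 3 = 4, A[0][2] + B[2][0] = -1 + 2 = 1) = 1 (attained at k = 2)
  C[0][1] = min over k of (A[0][0] + B[0][1] = 4 + 7 = 11, A[0][1] + B[1][1] = 1 + 5 = 6, A[0][2] + B[2][1] = -1 + -3 = -4) = -4 (attained at k = 2)
  C[0][2] = min over k of (A[0][0] + B[0][2] = 4 + 10 = 14, A[0][1] + B[1][2] = 1 + 10 = 11, A[0][2] + B[2][2] = -1 + -4 = -5) = -5 (attained at k = 2)
  C[1][0] = min over k of (A[1][0] + B[0][0] = 5 + 4 = 9, A[1][1] + B[1][0] = 8 + 3 = 11, A[1][2] + B[2][0] = 1 + 2 = 3) = 3 (attained at k = 2)
  C[1][1] = min over k of (A[1][0] + B[0][1] = 5 + 7 = 12, A[1][1] + B[1][1] = 8 + 5 = 13, A[1][2] + B[2][1] = 1 + -3 = -2) = -2 (attained at k = 2)
  C[1][2] = min over k of (A[1][0] + B[0][2] = 5 + 10 = 15, A[1][1] + B[1][2] = 8 + 10 = 18, A[1][2] + B[2][2] = 1 + -4 = -3) = -3 (attained at k = 2)
  C[2][0] = min over k of (A[2][0] + B[0][0] = 10 + 4 = 14, A[2][1] + B[1][0] = -5 + 3 = -2, A[2][2] + B[2][0] = 5 + 2 = 7) = -2 (attained at k = 1)
  C[2][1] = min over k of (A[2][0] + B[0][1] = 10 + 7 = 17, A[2][1] + B[1][1] = -5 + 5 = 0, A[2][2] + B[2][1] = 5 + -3 = 2) = 0 (attained at k = 1)
  C[2][2] = min over k of (A[2][0] + B[0][2] = 10 + 10 = 20, A[2][1] + B[1][2] = -5 + 10 = 5, A[2][2] + B[2][2] = 5 + -4 = 1) = 1 (attained at k = 2)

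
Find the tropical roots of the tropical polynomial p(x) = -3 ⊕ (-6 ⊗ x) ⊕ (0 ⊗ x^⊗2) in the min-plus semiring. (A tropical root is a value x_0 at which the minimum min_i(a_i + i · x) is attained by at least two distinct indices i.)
Roots: {-6, 3}

Each tropical root is a break point of the lower envelope of the lines y = a_i + i · x (there are 3 lines, with slopes 0, 1, ..., 2). Only the lines that attain the minimum somewhere contribute to roots; other lines are dominated. Here the surviving (envelope) indices are i = 2, i = 1, i = 0.
Intersections between consecutive envelope lines give the roots: for adjacent envelope indices i < j the intersection is x = (a_i − a_j) / (j − i). Reading off the sorted break points: {-6, 3}.
Verification: at each break x_0, at least two indices attain the minimum of min_i(a_i + i · x_0).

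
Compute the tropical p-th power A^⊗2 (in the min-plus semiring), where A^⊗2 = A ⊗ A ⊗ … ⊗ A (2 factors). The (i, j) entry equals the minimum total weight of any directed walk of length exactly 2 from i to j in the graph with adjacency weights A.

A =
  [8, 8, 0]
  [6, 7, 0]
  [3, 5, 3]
A^⊗2 =
  [3, 5, 3]
  [3, 5, 3]
  [6, 8, 3]

Each entry (A^⊗2)_ij equals the minimum over all length-2 walks i = v_0 → v_1 → … → v_2 = j of Σ_t A[v_t][v_{t+1}]. For example, for (i, j) = (0, 2) we minimise over 3 possible intermediate vertex sequences; the minimum is 3, attained along the walk 0 → 2 → 2.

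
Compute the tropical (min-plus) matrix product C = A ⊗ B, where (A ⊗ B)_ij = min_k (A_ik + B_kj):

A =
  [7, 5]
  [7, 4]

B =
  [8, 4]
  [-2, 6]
A ⊗ B =
  [3, 11]
  [2, 10]

Apply the min-plus product entry-by-entry:
  C[0][0] = min over k of (A[0][0] + B[0][0] = 7 + 8 = 15, A[0][1] + B[1][0] = 5 + -2 = 3) = 3 (attained at k = 1)
  C[0][1] = min over k of (A[0][0] + B[0][1] = 7 + 4 = 11, A[0][1] + B[1][1] = 5 + 6 = 11) = 11 (attained at k = 0)
  C[1][0] = min over k of (A[1][0] + B[0][0] = 7 + 8 = 15, A[1][1] + B[1][0] = 4 + -2 = 2) = 2 (attained at k = 1)
  C[1][1] = min over k of (A[1][0] + B[0][1] = 7 + 4 = 11, A[1][1] + B[1][1] = 4 + 6 = 10) = 10 (attained at k = 1)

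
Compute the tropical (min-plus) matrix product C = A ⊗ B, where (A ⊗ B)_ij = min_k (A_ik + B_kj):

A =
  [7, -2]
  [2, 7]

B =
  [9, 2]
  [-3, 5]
A ⊗ B =
  [-5, 3]
  [4, 4]

Apply the min-plus product entry-by-entry:
  C[0][0] = min over k of (A[0][0] + B[0][0] = 7 + 9 = 16, A[0][1] + B[1][0] = -2 + -3 = -5) = -5 (attained at k = 1)
  C[0][1] = min over k of (A[0][0] + B[0][1] = 7 + 2 = 9, A[0][1] + B[1][1] = -2 + 5 = 3) = 3 (attained at k = 1)
  C[1][0] = min over k of (A[1][0] + B[0][0] = 2 + 9 = 11, A[1][1] + B[1][0] = 7 + -3 = 4) = 4 (attained at k = 1)
  C[1][1] = min over k of (A[1][0] + B[0][1] = 2 + 2 = 4, A[1][1] + B[1][1] = 7 + 5 = 12) = 4 (attained at k = 0)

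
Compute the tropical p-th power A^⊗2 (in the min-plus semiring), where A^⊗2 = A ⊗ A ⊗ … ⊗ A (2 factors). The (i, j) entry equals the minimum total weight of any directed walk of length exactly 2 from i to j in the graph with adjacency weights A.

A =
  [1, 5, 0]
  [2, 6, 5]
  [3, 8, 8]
A^⊗2 =
  [2, 6, 1]
  [3, 7, 2]
  [4, 8, 3]

Each entry (A^⊗2)_ij equals the minimum over all length-2 walks i = v_0 → v_1 → … → v_2 = j of Σ_t A[v_t][v_{t+1}]. For example, for (i, j) = (0, 2) we minimise over 3 possible intermediate vertex sequences; the minimum is 1, attained along the walk 0 → 0 → 2.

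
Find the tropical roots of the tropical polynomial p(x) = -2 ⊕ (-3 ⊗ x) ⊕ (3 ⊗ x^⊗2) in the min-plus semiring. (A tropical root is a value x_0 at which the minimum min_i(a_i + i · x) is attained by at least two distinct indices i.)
Roots: {-6, 1}

Each tropical root is a break point of the lower envelope of the lines y = a_i + i · x (there are 3 lines, with slopes 0, 1, ..., 2). Only the lines that attain the minimum somewhere contribute to roots; other lines are dominated. Here the surviving (envelope) indices are i = 2, i = 1, i = 0.
Intersections between consecutive envelope lines give the roots: for adjacent envelope indices i < j the intersection is x = (a_i − a_j) / (j − i). Reading off the sorted break points: {-6, 1}.
Verification: at each break x_0, at least two indices attain the minimum of min_i(a_i + i · x_0).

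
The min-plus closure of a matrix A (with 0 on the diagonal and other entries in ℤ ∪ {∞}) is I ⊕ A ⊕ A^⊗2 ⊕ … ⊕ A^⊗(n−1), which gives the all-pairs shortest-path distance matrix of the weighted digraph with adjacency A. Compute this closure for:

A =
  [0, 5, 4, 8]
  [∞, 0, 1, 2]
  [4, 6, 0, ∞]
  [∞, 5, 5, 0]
Closure =
  [0, 5, 4, 7]
  [5, 0, 1, 2]
  [4, 6, 0, 8]
  [9, 5, 5, 0]

This is the Floyd-Warshall all-pairs shortest-path computation. For each intermediate vertex k = 0, 1, …, 3, update dist[i][j] ← min(dist[i][j], dist[i][k] + dist[k][j]). The final matrix gives, for each (i, j), the minimum total weight of any directed path from i to j (possibly empty when i = j).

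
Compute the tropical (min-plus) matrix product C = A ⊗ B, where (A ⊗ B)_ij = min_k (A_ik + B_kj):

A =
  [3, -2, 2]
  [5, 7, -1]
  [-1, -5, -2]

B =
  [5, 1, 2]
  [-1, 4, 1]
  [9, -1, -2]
A ⊗ B =
  [-3, 1, -1]
  [6, -2, -3]
  [-6, -3, -4]

Apply the min-plus product entry-by-entry:
  C[0][0] = min over k of (A[0][0] + B[0][0] = 3 + 5 = 8, A[0][1] + B[1][0] = -2 + -1 = -3, A[0][2] + B[2][0] = 2 + 9 = 11) = -3 (attained at k = 1)
  C[0][1] = min over k of (A[0][0] + B[0][1] = 3 + 1 = 4, A[0][1] + B[1][1] = -2 + 4 = 2, A[0][2] + B[2][1] = 2 + -1 = 1) = 1 (attained at k = 2)
  C[0][2] = min over k of (A[0][0] + B[0][2] = 3 + 2 = 5, A[0][1] + B[1][2] = -2 + 1 = -1, A[0][2] + B[2][2] = 2 + -2 = 0) = -1 (attained at k = 1)
  C[1][0] = min over k of (A[1][0] + B[0][0] = 5 + 5 = 10, A[1][1] + B[1][0] = 7 + -1 = 6, A[1][2] + B[2][0] = -1 + 9 = 8) = 6 (attained at k = 1)
  C[1][1] = min over k of (A[1][0] + B[0][1] = 5 + 1 = 6, A[1][1] + B[1][1] = 7 + 4 = 11, A[1][2] + B[2][1] = -1 + -1 = -2) = -2 (attained at k = 2)
  C[1][2] = min over k of (A[1][0] + B[0][2] = 5 + 2 = 7, A[1][1] + B[1][2] = 7 + 1 = 8, A[1][2] + B[2][2] = -1 + -2 = -3) = -3 (attained at k = 2)
  C[2][0] = min over k of (A[2][0] + B[0][0] = -1 + 5 = 4, A[2][1] + B[1][0] = -5 + -1 = -6, A[2][2] + B[2][0] = -2 + 9 = 7) = -6 (attained at k = 1)
  C[2][1] = min over k of (A[2][0] + B[0][1] = -1 + 1 = 0, A[2][1] + B[1][1] = -5 + 4 = -1, A[2][2] + B[2][1] = -2 + -1 = -3) = -3 (attained at k = 2)
  C[2][2] = min over k of (A[2][0] + B[0][2] = -1 + 2 = 1, A[2][1] + B[1][2] = -5 + 1 = -4, A[2][2] + B[2][2] = -2 + -2 = -4) = -4 (attained at k = 1)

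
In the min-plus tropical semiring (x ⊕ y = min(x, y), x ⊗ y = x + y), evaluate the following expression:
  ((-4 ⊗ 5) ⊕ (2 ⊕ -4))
((-4 ⊗ 5) ⊕ (2 ⊕ -4)) = -4

Expand innermost to outermost. Recall ⊕ takes the minimum of its arguments and ⊗ takes their sum. Working out the expression ((-4 ⊗ 5) ⊕ (2 ⊕ -4)) gives -4.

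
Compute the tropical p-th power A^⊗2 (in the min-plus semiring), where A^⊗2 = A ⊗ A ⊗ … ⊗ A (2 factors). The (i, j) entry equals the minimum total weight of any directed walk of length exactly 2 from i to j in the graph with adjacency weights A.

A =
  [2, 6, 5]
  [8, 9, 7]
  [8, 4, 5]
A^⊗2 =
  [4, 8, 7]
  [10, 11, 12]
  [10, 9, 10]

Each entry (A^⊗2)_ij equals the minimum over all length-2 walks i = v_0 → v_1 → … → v_2 = j of Σ_t A[v_t][v_{t+1}]. For example, for (i, j) = (0, 2) we minimise over 3 possible intermediate vertex sequences; the minimum is 7, attained along the walk 0 → 0 → 2.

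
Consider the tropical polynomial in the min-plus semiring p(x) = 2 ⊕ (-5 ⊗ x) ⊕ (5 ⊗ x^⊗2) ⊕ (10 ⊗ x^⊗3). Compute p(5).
p(5) = 0

A tropical monomial a ⊗ x^⊗i evaluates to a + i · x. Evaluating each term at x = 5:
  Term 0 contributes 2 + 0 · 5 = 2
  Term 1 contributes -5 + 1 · 5 = 0
  Term 2 contributes 5 + 2 · 5 = 15
  Term 3 contributes 10 + 3 · 5 = 25
p(5) = ⊕ of these = min[2, 0, 15, 25] = 0.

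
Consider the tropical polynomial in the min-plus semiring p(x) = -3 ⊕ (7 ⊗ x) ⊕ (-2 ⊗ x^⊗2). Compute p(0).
p(0) = -3

A tropical monomial a ⊗ x^⊗i evaluates to a + i · x. Evaluating each term at x = 0:
  Term 0 contributes -3 + 0 · 0 = -3
  Term 1 contributes 7 + 1 · 0 = 7
  Term 2 contributes -2 + 2 · 0 = -2
p(0) = ⊕ of these = min[-3, 7, -2] = -3.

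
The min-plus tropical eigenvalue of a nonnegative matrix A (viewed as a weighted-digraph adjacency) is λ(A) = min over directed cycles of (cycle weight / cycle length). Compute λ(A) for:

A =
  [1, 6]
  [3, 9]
λ(A) = 1

Enumerate directed cycles and compute their means (weight / length). Sample:
  cycle 0 → 0: weight = 1, length = 1, mean = 1/1 ≈ 1.000
  cycle 1 → 1: weight = 9, length = 1, mean = 9/1 ≈ 9.000
  cycle 0 → 1 → 0: weight = 9, length = 2, mean = 9/2 ≈ 4.500
  cycle 1 → 0 → 1: weight = 9, length = 2, mean = 9/2 ≈ 4.500
Minimum mean = 1.000, attained e.g. along the cycle 0 → 0 with weight 1 and length 1. So λ(A) = 1/1 = 1.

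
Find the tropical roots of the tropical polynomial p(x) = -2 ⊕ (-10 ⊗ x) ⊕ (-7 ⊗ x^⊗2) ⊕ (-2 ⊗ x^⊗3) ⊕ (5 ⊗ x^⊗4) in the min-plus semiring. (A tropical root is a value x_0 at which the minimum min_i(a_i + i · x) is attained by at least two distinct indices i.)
Roots: {-7, -5, -3, 8}

Each tropical root is a break point of the lower envelope of the lines y = a_i + i · x (there are 5 lines, with slopes 0, 1, ..., 4). Only the lines that attain the minimum somewhere contribute to roots; other lines are dominated. Here the surviving (envelope) indices are i = 4, i = 3, i = 2, i = 1, i = 0.
Intersections between consecutive envelope lines give the roots: for adjacent envelope indices i < j the intersection is x = (a_i − a_j) / (j − i). Reading off the sorted break points: {-7, -5, -3, 8}.
Verification: at each break x_0, at least two indices attain the minimum of min_i(a_i + i · x_0).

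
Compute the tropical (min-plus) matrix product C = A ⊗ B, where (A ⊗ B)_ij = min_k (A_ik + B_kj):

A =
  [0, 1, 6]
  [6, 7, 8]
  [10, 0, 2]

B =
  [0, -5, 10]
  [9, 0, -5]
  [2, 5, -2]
A ⊗ B =
  [0, -5, -4]
  [6, 1, 2]
  [4, 0, -5]

Apply the min-plus product entry-by-entry:
  C[0][0] = min over k of (A[0][0] + B[0][0] = 0 + 0 = 0, A[0][1] + B[1][0] = 1 + 9 = 10, A[0][2] + B[2][0] = 6 + 2 = 8) = 0 (attained at k = 0)
  C[0][1] = min over k of (A[0][0] + B[0][1] = 0 + -5 = -5, A[0][1] + B[1][1] = 1 + 0 = 1, A[0][2] + B[2][1] = 6 + 5 = 11) = -5 (attained at k = 0)
  C[0][2] = min over k of (A[0][0] + B[0][2] = 0 + 10 = 10, A[0][1] + B[1][2] = 1 + -5 = -4, A[0][2] + B[2][2] = 6 + -2 = 4) = -4 (attained at k = 1)
  C[1][0] = min over k of (A[1][0] + B[0][0] = 6 + 0 = 6, A[1][1] + B[1][0] = 7 + 9 = 16, A[1][2] + B[2][0] = 8 + 2 = 10) = 6 (attained at k = 0)
  C[1][1] = min over k of (A[1][0] + B[0][1] = 6 + -5 = 1, A[1][1] + B[1][1] = 7 + 0 = 7, A[1][2] + B[2][1] = 8 + 5 = 13) = 1 (attained at k = 0)
  C[1][2] = min over k of (A[1][0] + B[0][2] = 6 + 10 = 16, A[1][1] + B[1][2] = 7 + -5 = 2, A[1][2] + B[2][2] = 8 + -2 = 6) = 2 (attained at k = 1)
  C[2][0] = min over k of (A[2][0] + B[0][0] = 10 + 0 = 10, A[2][1] + B[1][0] = 0 + 9 = 9, A[2][2] + B[2][0] = 2 + 2 = 4) = 4 (attained at k = 2)
  C[2][1] = min over k of (A[2][0] + B[0][1] = 10 + -5 = 5, A[2][1] + B[1][1] = 0 + 0 = 0, A[2][2] + B[2][1] = 2 + 5 = 7) = 0 (attained at k = 1)
  C[2][2] = min over k of (A[2][0] + B[0][2] = 10 + 10 = 20, A[2][1] + B[1][2] = 0 + -5 = -5, A[2][2] + B[2][2] = 2 + -2 = 0) = -5 (attained at k = 1)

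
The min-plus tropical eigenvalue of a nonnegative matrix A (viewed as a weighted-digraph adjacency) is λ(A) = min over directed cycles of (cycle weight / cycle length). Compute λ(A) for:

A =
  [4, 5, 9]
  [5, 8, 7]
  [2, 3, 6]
λ(A) = 4

Enumerate directed cycles and compute their means (weight / length). Sample:
  cycle 0 → 0: weight = 4, length = 1, mean = 4/1 ≈ 4.000
  cycle 1 → 1: weight = 8, length = 1, mean = 8/1 ≈ 8.000
  cycle 2 → 2: weight = 6, length = 1, mean = 6/1 ≈ 6.000
  cycle 0 → 1 → 0: weight = 10, length = 2, mean = 10/2 ≈ 5.000
  cycle 0 → 2 → 0: weight = 11, length = 2, mean = 11/2 ≈ 5.500
  cycle 1 → 0 → 1: weight = 10, length = 2, mean = 10/2 ≈ 5.000
Minimum mean = 4.000, attained e.g. along the cycle 0 → 0 with weight 4 and length 1. So λ(A) = 4/1 = 4.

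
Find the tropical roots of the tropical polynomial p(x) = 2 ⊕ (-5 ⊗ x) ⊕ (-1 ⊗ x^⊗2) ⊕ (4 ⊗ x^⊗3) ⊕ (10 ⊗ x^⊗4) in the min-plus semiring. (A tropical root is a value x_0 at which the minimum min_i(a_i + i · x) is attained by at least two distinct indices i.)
Roots: {-6, -5, -4, 7}

Each tropical root is a break point of the lower envelope of the lines y = a_i + i · x (there are 5 lines, with slopes 0, 1, ..., 4). Only the lines that attain the minimum somewhere contribute to roots; other lines are dominated. Here the surviving (envelope) indices are i = 4, i = 3, i = 2, i = 1, i = 0.
Intersections between consecutive envelope lines give the roots: for adjacent envelope indices i < j the intersection is x = (a_i − a_j) / (j − i). Reading off the sorted break points: {-6, -5, -4, 7}.
Verification: at each break x_0, at least two indices attain the minimum of min_i(a_i + i · x_0).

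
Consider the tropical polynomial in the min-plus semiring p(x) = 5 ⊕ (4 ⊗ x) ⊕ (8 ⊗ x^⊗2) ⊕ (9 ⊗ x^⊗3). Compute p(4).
p(4) = 5

A tropical monomial a ⊗ x^⊗i evaluates to a + i · x. Evaluating each term at x = 4:
  Term 0 contributes 5 + 0 · 4 = 5
  Term 1 contributes 4 + 1 · 4 = 8
  Term 2 contributes 8 + 2 · 4 = 16
  Term 3 contributes 9 + 3 · 4 = 21
p(4) = ⊕ of these = min[5, 8, 16, 21] = 5.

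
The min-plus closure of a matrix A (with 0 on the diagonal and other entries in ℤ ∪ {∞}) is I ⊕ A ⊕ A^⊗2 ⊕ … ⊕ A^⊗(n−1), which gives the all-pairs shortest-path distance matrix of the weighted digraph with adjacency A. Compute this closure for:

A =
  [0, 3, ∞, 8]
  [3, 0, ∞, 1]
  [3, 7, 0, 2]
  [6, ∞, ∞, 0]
Closure =
  [0, 3, ∞, 4]
  [3, 0, ∞, 1]
  [3, 6, 0, 2]
  [6, 9, ∞, 0]

This is the Floyd-Warshall all-pairs shortest-path computation. For each intermediate vertex k = 0, 1, …, 3, update dist[i][j] ← min(dist[i][j], dist[i][k] + dist[k][j]). The final matrix gives, for each (i, j), the minimum total weight of any directed path from i to j (possibly empty when i = j).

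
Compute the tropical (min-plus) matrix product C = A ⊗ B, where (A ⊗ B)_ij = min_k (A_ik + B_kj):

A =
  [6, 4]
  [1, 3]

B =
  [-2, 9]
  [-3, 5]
A ⊗ B =
  [1, 9]
  [-1, 8]

Apply the min-plus product entry-by-entry:
  C[0][0] = min over k of (A[0][0] + B[0][0] = 6 + -2 = 4, A[0][1] + B[1][0] = 4 + -3 = 1) = 1 (attained at k = 1)
  C[0][1] = min over k of (A[0][0] + B[0][1] = 6 + 9 = 15, A[0][1] + B[1][1] = 4 + 5 = 9) = 9 (attained at k = 1)
  C[1][0] = min over k of (A[1][0] + B[0][0] = 1 + -2 = -1, A[1][1] + B[1][0] = 3 + -3 = 0) = -1 (attained at k = 0)
  C[1][1] = min over k of (A[1][0] + B[0][1] = 1 + 9 = 10, A[1][1] + B[1][1] = 3 + 5 = 8) = 8 (attained at k = 1)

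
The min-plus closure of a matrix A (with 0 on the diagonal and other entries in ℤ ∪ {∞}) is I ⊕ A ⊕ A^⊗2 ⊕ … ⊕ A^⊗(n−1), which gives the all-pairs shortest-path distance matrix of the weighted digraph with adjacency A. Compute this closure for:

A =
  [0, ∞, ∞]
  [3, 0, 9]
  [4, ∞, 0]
Closure =
  [0, ∞, ∞]
  [3, 0, 9]
  [4, ∞, 0]

This is the Floyd-Warshall all-pairs shortest-path computation. For each intermediate vertex k = 0, 1, …, 2, update dist[i][j] ← min(dist[i][j], dist[i][k] + dist[k][j]). The final matrix gives, for each (i, j), the minimum total weight of any directed path from i to j (possibly empty when i = j).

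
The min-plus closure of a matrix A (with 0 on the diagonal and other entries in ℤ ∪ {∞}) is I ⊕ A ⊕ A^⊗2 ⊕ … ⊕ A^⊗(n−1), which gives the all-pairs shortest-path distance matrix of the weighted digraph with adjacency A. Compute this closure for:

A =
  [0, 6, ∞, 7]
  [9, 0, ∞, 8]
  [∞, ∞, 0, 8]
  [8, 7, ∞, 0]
Closure =
  [0, 6, ∞, 7]
  [9, 0, ∞, 8]
  [16, 15, 0, 8]
  [8, 7, ∞, 0]

This is the Floyd-Warshall all-pairs shortest-path computation. For each intermediate vertex k = 0, 1, …, 3, update dist[i][j] ← min(dist[i][j], dist[i][k] + dist[k][j]). The final matrix gives, for each (i, j), the minimum total weight of any directed path from i to j (possibly empty when i = j).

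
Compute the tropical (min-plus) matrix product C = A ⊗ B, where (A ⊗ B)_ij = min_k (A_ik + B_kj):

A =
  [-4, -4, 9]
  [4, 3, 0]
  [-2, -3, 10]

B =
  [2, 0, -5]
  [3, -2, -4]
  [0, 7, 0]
A ⊗ B =
  [-2, -6, -9]
  [0, 1, -1]
  [0, -5, -7]

Apply the min-plus product entry-by-entry:
  C[0][0] = min over k of (A[0][0] + B[0][0] = -4 + 2 = -2, A[0][1] + B[1][0] = -4 + 3 = -1, A[0][2] + B[2][0] = 9 + 0 = 9) = -2 (attained at k = 0)
  C[0][1] = min over k of (A[0][0] + B[0][1] = -4 + 0 = -4, A[0][1] + B[1][1] = -4 + -2 = -6, A[0][2] + B[2][1] = 9 + 7 = 16) = -6 (attained at k = 1)
  C[0][2] = min over k of (A[0][0] + B[0][2] = -4 + -5 = -9, A[0][1] + B[1][2] = -4 + -4 = -8, A[0][2] + B[2][2] = 9 + 0 = 9) = -9 (attained at k = 0)
  C[1][0] = min over k of (A[1][0] + B[0][0] = 4 + 2 = 6, A[1][1] + B[1][0] = 3 + 3 = 6, A[1][2] + B[2][0] = 0 + 0 = 0) = 0 (attained at k = 2)
  C[1][1] = min over k of (A[1][0] + B[0][1] = 4 + 0 = 4, A[1][1] + B[1][1] = 3 + -2 = 1, A[1][2] + B[2][1] = 0 + 7 = 7) = 1 (attained at k = 1)
  C[1][2] = min over k of (A[1][0] + B[0][2] = 4 + -5 = -1, A[1][1] + B[1][2] = 3 + -4 = -1, A[1][2] + B[2][2] = 0 + 0 = 0) = -1 (attained at k = 0)
  C[2][0] = min over k of (A[2][0] + B[0][0] = -2 + 2 = 0, A[2][1] + B[1][0] = -3 + 3 = 0, A[2][2] + B[2][0] = 10 + 0 = 10) = 0 (attained at k = 0)
  C[2][1] = min over k of (A[2][0] + B[0][1] = -2 + 0 = -2, A[2][1] + B[1][1] = -3 + -2 = -5, A[2][2] + B[2][1] = 10 + 7 = 17) = -5 (attained at k = 1)
  C[2][2] = min over k of (A[2][0] + B[0][2] = -2 + -5 = -7, A[2][1] + B[1][2] = -3 + -4 = -7, A[2][2] + B[2][2] = 10 + 0 = 10) = -7 (attained at k = 0)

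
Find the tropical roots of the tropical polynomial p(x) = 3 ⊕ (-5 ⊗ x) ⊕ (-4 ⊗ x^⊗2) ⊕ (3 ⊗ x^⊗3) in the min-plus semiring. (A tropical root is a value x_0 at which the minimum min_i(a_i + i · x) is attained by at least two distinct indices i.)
Roots: {-7, -1, 8}

Each tropical root is a break point of the lower envelope of the lines y = a_i + i · x (there are 4 lines, with slopes 0, 1, ..., 3). Only the lines that attain the minimum somewhere contribute to roots; other lines are dominated. Here the surviving (envelope) indices are i = 3, i = 2, i = 1, i = 0.
Intersections between consecutive envelope lines give the roots: for adjacent envelope indices i < j the intersection is x = (a_i − a_j) / (j − i). Reading off the sorted break points: {-7, -1, 8}.
Verification: at each break x_0, at least two indices attain the minimum of min_i(a_i + i · x_0).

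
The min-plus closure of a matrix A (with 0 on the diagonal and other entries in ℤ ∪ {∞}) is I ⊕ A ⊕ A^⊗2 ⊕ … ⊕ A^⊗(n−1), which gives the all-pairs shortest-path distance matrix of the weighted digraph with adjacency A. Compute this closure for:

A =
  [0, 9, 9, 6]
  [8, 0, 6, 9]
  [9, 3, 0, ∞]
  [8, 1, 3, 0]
Closure =
  [0, 7, 9, 6]
  [8, 0, 6, 9]
  [9, 3, 0, 12]
  [8, 1, 3, 0]

This is the Floyd-Warshall all-pairs shortest-path computation. For each intermediate vertex k = 0, 1, …, 3, update dist[i][j] ← min(dist[i][j], dist[i][k] + dist[k][j]). The final matrix gives, for each (i, j), the minimum total weight of any directed path from i to j (possibly empty when i = j).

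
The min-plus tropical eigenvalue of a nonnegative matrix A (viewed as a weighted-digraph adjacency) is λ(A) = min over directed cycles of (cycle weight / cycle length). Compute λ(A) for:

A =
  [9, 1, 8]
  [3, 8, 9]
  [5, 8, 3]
λ(A) = 2

Enumerate directed cycles and compute their means (weight / length). Sample:
  cycle 0 → 0: weight = 9, length = 1, mean = 9/1 ≈ 9.000
  cycle 1 → 1: weight = 8, length = 1, mean = 8/1 ≈ 8.000
  cycle 2 → 2: weight = 3, length = 1, mean = 3/1 ≈ 3.000
  cycle 0 → 1 → 0: weight = 4, length = 2, mean = 4/2 ≈ 2.000
  cycle 0 → 2 → 0: weight = 13, length = 2, mean = 13/2 ≈ 6.500
  cycle 1 → 0 → 1: weight = 4, length = 2, mean = 4/2 ≈ 2.000
Minimum mean = 2.000, attained e.g. along the cycle 0 → 1 → 0 with weight 4 and length 2. So λ(A) = 4/2 = 2.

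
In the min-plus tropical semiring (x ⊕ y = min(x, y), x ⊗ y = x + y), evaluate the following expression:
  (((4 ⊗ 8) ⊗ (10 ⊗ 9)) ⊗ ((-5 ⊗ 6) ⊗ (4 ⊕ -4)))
(((4 ⊗ 8) ⊗ (10 ⊗ 9)) ⊗ ((-5 ⊗ 6) ⊗ (4 ⊕ -4))) = 28

Expand innermost to outermost. Recall ⊕ takes the minimum of its arguments and ⊗ takes their sum. Working out the expression (((4 ⊗ 8) ⊗ (10 ⊗ 9)) ⊗ ((-5 ⊗ 6) ⊗ (4 ⊕ -4))) gives 28.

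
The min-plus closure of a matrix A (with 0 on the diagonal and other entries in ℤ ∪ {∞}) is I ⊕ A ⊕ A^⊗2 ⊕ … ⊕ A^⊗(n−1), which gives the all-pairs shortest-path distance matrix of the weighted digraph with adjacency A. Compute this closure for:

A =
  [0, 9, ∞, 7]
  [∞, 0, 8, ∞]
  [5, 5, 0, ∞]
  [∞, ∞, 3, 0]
Closure =
  [0, 9, 10, 7]
  [13, 0, 8, 20]
  [5, 5, 0, 12]
  [8, 8, 3, 0]

This is the Floyd-Warshall all-pairs shortest-path computation. For each intermediate vertex k = 0, 1, …, 3, update dist[i][j] ← min(dist[i][j], dist[i][k] + dist[k][j]). The final matrix gives, for each (i, j), the minimum total weight of any directed path from i to j (possibly empty when i = j).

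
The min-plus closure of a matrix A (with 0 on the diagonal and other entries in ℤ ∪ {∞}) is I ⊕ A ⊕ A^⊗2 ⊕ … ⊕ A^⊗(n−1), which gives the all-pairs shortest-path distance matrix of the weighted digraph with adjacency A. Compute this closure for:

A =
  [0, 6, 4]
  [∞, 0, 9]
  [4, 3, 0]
Closure =
  [0, 6, 4]
  [13, 0, 9]
  [4, 3, 0]

This is the Floyd-Warshall all-pairs shortest-path computation. For each intermediate vertex k = 0, 1, …, 2, update dist[i][j] ← min(dist[i][j], dist[i][k] + dist[k][j]). The final matrix gives, for each (i, j), the minimum total weight of any directed path from i to j (possibly empty when i = j).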